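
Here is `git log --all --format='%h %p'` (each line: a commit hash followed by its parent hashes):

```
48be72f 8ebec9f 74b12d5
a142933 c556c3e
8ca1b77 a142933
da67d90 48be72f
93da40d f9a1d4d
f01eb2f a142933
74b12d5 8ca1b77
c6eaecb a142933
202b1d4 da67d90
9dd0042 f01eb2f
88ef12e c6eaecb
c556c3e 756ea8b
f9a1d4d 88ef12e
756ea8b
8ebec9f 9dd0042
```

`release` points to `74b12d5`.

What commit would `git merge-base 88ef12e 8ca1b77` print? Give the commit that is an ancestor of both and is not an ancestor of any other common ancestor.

a142933

Ancestors of 88ef12e: {756ea8b, 88ef12e, a142933, c556c3e, c6eaecb}.
Ancestors of 8ca1b77: {756ea8b, 8ca1b77, a142933, c556c3e}.
Common ancestors: {756ea8b, a142933, c556c3e}.
Among these, a142933 is not an ancestor of any other common ancestor — it is the merge base.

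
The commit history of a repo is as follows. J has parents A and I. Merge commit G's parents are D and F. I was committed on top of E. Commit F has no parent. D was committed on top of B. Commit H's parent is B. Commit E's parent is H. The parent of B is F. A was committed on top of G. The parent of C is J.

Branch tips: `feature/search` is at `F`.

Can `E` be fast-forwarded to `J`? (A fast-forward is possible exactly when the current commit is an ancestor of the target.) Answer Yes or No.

Yes

A fast-forward from E to J is possible iff E is an ancestor of J.
Ancestors of J: {A, B, D, E, F, G, H, I, J}.
E is among them, so fast-forward is possible.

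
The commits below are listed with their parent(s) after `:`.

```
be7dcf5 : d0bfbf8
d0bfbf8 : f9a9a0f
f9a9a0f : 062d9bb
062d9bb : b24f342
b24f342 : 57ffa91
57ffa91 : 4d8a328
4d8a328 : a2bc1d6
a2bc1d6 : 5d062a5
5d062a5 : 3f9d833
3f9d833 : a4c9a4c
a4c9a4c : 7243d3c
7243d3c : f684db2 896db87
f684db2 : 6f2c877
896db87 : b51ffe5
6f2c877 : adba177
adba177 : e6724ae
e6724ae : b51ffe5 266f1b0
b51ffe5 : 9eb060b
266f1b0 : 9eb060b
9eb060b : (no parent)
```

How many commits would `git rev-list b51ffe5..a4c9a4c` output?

8

Reachable from a4c9a4c: {266f1b0, 6f2c877, 7243d3c, 896db87, 9eb060b, a4c9a4c, adba177, b51ffe5, e6724ae, f684db2}.
Reachable from b51ffe5: {9eb060b, b51ffe5}.
In a4c9a4c's history but not b51ffe5's: {266f1b0, 6f2c877, 7243d3c, 896db87, a4c9a4c, adba177, e6724ae, f684db2} — 8 commits.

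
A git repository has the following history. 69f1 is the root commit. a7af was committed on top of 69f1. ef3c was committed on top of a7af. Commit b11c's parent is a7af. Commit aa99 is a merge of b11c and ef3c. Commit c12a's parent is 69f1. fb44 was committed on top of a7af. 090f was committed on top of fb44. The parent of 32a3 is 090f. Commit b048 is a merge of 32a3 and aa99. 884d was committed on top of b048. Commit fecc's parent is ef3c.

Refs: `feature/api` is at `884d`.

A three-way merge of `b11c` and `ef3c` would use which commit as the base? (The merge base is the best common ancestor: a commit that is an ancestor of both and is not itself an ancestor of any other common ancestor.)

Ancestors of b11c: {69f1, a7af, b11c}.
Ancestors of ef3c: {69f1, a7af, ef3c}.
Common ancestors: {69f1, a7af}.
Among these, a7af is not an ancestor of any other common ancestor — it is the merge base.

a7af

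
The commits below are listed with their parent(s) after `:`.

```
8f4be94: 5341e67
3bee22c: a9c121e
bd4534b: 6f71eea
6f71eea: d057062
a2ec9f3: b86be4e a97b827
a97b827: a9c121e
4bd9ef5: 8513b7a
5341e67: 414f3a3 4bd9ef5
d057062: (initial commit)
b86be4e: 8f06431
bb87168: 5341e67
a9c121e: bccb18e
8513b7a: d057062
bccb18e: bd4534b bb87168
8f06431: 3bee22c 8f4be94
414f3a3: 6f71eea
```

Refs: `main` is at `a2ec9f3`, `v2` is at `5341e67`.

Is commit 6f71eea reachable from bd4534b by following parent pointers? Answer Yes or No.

Ancestors of bd4534b (commits reachable by following parents): {6f71eea, bd4534b, d057062}.
6f71eea is in that set, so it is an ancestor of bd4534b.

Yes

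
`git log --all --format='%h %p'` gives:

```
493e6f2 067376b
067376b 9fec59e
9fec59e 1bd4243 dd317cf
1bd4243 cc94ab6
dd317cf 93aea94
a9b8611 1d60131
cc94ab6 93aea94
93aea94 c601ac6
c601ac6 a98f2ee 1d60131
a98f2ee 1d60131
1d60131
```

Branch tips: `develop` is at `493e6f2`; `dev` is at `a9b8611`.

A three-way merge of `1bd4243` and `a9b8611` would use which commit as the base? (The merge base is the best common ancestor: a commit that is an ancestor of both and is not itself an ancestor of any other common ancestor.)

1d60131

Ancestors of 1bd4243: {1bd4243, 1d60131, 93aea94, a98f2ee, c601ac6, cc94ab6}.
Ancestors of a9b8611: {1d60131, a9b8611}.
Common ancestors: {1d60131}.
The only common ancestor is 1d60131, so it is the merge base.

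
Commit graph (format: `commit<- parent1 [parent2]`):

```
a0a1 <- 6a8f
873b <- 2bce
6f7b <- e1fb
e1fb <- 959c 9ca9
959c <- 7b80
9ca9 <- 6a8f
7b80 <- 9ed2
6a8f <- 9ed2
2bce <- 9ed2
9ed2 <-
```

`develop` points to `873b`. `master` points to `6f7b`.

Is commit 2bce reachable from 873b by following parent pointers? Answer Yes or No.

Yes

Ancestors of 873b (commits reachable by following parents): {2bce, 873b, 9ed2}.
2bce is in that set, so it is an ancestor of 873b.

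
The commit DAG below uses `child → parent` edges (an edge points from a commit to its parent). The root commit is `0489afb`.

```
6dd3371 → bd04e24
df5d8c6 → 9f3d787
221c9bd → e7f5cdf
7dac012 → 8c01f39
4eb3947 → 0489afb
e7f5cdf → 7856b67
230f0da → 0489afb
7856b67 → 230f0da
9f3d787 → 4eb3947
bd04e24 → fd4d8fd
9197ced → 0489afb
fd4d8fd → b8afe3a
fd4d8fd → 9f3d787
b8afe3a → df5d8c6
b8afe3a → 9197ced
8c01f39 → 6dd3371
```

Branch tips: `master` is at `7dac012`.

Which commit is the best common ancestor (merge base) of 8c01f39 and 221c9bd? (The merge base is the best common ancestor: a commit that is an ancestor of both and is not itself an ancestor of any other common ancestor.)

Ancestors of 8c01f39: {0489afb, 4eb3947, 6dd3371, 8c01f39, 9197ced, 9f3d787, b8afe3a, bd04e24, df5d8c6, fd4d8fd}.
Ancestors of 221c9bd: {0489afb, 221c9bd, 230f0da, 7856b67, e7f5cdf}.
Common ancestors: {0489afb}.
The only common ancestor is 0489afb, so it is the merge base.

0489afb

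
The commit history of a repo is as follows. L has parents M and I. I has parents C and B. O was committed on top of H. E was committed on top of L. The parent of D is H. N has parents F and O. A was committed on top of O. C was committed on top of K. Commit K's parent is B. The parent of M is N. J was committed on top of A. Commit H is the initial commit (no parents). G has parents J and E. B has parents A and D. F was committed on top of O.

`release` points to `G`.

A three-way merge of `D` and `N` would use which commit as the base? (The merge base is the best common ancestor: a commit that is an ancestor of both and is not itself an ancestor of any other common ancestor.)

Ancestors of D: {D, H}.
Ancestors of N: {F, H, N, O}.
Common ancestors: {H}.
The only common ancestor is H, so it is the merge base.

H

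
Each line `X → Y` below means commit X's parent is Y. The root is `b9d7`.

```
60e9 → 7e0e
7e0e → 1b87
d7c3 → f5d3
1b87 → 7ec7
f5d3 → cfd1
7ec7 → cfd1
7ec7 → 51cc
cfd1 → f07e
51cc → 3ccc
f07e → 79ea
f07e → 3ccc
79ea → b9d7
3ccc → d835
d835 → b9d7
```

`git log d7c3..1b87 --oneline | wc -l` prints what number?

Reachable from 1b87: {1b87, 3ccc, 51cc, 79ea, 7ec7, b9d7, cfd1, d835, f07e}.
Reachable from d7c3: {3ccc, 79ea, b9d7, cfd1, d7c3, d835, f07e, f5d3}.
In 1b87's history but not d7c3's: {1b87, 51cc, 7ec7} — 3 commits.

3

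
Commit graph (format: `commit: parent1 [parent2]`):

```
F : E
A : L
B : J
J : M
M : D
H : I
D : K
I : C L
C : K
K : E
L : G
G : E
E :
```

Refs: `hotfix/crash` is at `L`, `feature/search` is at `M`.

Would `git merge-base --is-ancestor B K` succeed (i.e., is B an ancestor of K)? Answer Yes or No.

No

Ancestors of K: {E, K}.
B is not in that set, so it is not an ancestor of K.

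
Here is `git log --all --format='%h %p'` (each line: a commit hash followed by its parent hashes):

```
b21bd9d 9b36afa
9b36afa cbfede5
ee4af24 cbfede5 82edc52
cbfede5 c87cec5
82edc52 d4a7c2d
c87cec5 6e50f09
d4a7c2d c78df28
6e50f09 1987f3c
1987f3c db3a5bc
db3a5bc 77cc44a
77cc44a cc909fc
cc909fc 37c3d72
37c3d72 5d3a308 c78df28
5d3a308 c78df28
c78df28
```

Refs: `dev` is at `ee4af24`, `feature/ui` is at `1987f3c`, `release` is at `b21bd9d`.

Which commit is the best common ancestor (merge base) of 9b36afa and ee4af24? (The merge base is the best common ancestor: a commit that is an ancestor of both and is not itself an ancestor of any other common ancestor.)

Ancestors of 9b36afa: {1987f3c, 37c3d72, 5d3a308, 6e50f09, 77cc44a, 9b36afa, c78df28, c87cec5, cbfede5, cc909fc, db3a5bc}.
Ancestors of ee4af24: {1987f3c, 37c3d72, 5d3a308, 6e50f09, 77cc44a, 82edc52, c78df28, c87cec5, cbfede5, cc909fc, d4a7c2d, db3a5bc, ee4af24}.
Common ancestors: {1987f3c, 37c3d72, 5d3a308, 6e50f09, 77cc44a, c78df28, c87cec5, cbfede5, cc909fc, db3a5bc}.
Among these, cbfede5 is not an ancestor of any other common ancestor — it is the merge base.

cbfede5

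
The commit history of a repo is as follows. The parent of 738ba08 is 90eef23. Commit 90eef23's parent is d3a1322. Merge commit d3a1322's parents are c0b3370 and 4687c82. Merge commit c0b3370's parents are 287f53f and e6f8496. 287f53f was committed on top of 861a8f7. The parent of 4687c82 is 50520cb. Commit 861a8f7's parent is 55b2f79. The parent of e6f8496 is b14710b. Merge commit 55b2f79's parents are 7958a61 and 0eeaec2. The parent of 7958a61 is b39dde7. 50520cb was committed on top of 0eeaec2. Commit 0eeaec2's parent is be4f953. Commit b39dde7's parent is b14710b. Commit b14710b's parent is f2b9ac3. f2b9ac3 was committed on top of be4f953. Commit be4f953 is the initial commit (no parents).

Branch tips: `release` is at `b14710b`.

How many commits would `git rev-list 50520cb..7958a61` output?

4

Reachable from 7958a61: {7958a61, b14710b, b39dde7, be4f953, f2b9ac3}.
Reachable from 50520cb: {0eeaec2, 50520cb, be4f953}.
In 7958a61's history but not 50520cb's: {7958a61, b14710b, b39dde7, f2b9ac3} — 4 commits.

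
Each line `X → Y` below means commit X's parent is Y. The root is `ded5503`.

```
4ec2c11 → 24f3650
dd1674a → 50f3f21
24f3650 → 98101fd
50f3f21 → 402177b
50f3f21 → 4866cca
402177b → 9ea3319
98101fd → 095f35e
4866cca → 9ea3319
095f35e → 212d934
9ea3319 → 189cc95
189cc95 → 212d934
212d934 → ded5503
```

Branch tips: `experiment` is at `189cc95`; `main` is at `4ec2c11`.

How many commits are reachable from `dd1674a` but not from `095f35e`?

6

Reachable from dd1674a: {189cc95, 212d934, 402177b, 4866cca, 50f3f21, 9ea3319, dd1674a, ded5503}.
Reachable from 095f35e: {095f35e, 212d934, ded5503}.
In dd1674a's history but not 095f35e's: {189cc95, 402177b, 4866cca, 50f3f21, 9ea3319, dd1674a} — 6 commits.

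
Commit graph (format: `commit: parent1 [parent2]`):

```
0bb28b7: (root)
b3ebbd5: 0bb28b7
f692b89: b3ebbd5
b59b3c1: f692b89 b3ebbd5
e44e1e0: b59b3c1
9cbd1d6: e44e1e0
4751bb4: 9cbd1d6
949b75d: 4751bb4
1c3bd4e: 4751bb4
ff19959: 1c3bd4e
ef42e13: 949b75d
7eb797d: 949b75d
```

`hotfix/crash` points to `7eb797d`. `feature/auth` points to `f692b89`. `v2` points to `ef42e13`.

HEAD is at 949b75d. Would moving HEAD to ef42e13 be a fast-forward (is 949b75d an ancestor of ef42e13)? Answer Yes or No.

A fast-forward from 949b75d to ef42e13 is possible iff 949b75d is an ancestor of ef42e13.
Ancestors of ef42e13: {0bb28b7, 4751bb4, 949b75d, 9cbd1d6, b3ebbd5, b59b3c1, e44e1e0, ef42e13, f692b89}.
949b75d is among them, so fast-forward is possible.

Yes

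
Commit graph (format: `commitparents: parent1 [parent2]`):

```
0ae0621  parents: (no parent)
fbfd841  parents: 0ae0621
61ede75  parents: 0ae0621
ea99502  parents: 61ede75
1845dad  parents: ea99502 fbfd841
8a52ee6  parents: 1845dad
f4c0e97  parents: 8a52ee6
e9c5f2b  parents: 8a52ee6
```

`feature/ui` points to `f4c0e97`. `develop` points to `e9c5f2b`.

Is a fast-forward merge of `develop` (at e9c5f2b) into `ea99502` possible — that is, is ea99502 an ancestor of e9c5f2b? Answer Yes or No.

Yes

A fast-forward from ea99502 to e9c5f2b is possible iff ea99502 is an ancestor of e9c5f2b.
Ancestors of e9c5f2b: {0ae0621, 1845dad, 61ede75, 8a52ee6, e9c5f2b, ea99502, fbfd841}.
ea99502 is among them, so fast-forward is possible.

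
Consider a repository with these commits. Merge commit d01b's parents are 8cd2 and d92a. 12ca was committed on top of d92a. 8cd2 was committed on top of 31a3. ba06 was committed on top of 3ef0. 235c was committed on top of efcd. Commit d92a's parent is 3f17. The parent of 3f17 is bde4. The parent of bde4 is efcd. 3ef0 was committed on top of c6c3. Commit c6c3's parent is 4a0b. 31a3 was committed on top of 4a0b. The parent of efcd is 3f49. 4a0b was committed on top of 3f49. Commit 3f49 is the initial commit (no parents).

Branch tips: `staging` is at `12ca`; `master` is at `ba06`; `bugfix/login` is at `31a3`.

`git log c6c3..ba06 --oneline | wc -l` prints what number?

2

Reachable from ba06: {3ef0, 3f49, 4a0b, ba06, c6c3}.
Reachable from c6c3: {3f49, 4a0b, c6c3}.
In ba06's history but not c6c3's: {3ef0, ba06} — 2 commits.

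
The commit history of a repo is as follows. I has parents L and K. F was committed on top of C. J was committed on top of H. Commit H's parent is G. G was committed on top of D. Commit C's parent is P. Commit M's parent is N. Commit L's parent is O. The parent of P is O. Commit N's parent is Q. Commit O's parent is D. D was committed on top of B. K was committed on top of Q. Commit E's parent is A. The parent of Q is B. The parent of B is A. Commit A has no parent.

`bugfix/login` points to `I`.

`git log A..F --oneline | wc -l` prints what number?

Reachable from F: {A, B, C, D, F, O, P}.
Reachable from A: {A}.
In F's history but not A's: {B, C, D, F, O, P} — 6 commits.

6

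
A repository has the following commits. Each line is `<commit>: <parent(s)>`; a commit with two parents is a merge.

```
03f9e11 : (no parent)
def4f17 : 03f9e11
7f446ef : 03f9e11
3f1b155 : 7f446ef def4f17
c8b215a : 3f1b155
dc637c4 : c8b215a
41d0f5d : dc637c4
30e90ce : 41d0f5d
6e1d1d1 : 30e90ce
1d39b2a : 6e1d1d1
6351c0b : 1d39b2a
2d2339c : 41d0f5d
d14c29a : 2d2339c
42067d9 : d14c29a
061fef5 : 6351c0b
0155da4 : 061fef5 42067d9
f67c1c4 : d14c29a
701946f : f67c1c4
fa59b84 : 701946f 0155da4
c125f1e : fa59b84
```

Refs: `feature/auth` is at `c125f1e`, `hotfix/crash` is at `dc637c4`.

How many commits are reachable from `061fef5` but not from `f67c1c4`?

5

Reachable from 061fef5: {03f9e11, 061fef5, 1d39b2a, 30e90ce, 3f1b155, 41d0f5d, 6351c0b, 6e1d1d1, 7f446ef, c8b215a, dc637c4, def4f17}.
Reachable from f67c1c4: {03f9e11, 2d2339c, 3f1b155, 41d0f5d, 7f446ef, c8b215a, d14c29a, dc637c4, def4f17, f67c1c4}.
In 061fef5's history but not f67c1c4's: {061fef5, 1d39b2a, 30e90ce, 6351c0b, 6e1d1d1} — 5 commits.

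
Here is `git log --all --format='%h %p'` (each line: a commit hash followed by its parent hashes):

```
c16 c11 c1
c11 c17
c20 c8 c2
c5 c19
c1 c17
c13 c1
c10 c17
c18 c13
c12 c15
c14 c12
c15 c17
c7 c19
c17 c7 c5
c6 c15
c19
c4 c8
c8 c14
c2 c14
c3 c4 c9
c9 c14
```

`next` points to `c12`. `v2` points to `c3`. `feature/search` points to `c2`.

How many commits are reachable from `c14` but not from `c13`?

Reachable from c14: {c12, c14, c15, c17, c19, c5, c7}.
Reachable from c13: {c1, c13, c17, c19, c5, c7}.
In c14's history but not c13's: {c12, c14, c15} — 3 commits.

3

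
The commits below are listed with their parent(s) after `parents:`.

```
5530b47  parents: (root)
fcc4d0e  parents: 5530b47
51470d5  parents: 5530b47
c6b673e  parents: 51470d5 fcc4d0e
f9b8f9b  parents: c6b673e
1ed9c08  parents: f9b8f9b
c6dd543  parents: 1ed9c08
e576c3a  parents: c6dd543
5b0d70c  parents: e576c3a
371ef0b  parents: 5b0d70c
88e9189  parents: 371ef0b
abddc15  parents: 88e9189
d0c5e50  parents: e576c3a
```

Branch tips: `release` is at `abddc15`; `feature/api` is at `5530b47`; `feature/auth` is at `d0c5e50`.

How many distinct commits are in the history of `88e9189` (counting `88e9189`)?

Walking parent pointers from 88e9189: reachable set = {1ed9c08, 371ef0b, 51470d5, 5530b47, 5b0d70c, 88e9189, c6b673e, c6dd543, e576c3a, f9b8f9b, fcc4d0e}.
That is 11 commits.

11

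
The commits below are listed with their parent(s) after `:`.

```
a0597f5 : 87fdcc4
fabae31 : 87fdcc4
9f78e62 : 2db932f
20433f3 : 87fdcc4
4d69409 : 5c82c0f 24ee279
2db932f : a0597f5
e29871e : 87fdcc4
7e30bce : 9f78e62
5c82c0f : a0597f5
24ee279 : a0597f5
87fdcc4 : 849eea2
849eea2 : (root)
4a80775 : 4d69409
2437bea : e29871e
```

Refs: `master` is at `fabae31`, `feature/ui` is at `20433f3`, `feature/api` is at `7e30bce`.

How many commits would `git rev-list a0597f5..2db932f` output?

Reachable from 2db932f: {2db932f, 849eea2, 87fdcc4, a0597f5}.
Reachable from a0597f5: {849eea2, 87fdcc4, a0597f5}.
In 2db932f's history but not a0597f5's: {2db932f} — 1 commit.

1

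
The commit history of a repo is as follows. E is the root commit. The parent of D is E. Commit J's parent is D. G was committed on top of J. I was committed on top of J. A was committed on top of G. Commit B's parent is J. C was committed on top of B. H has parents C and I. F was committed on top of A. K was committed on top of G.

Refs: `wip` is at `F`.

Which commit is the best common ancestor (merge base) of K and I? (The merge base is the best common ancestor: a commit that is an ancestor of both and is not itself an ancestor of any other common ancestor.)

Ancestors of K: {D, E, G, J, K}.
Ancestors of I: {D, E, I, J}.
Common ancestors: {D, E, J}.
Among these, J is not an ancestor of any other common ancestor — it is the merge base.

J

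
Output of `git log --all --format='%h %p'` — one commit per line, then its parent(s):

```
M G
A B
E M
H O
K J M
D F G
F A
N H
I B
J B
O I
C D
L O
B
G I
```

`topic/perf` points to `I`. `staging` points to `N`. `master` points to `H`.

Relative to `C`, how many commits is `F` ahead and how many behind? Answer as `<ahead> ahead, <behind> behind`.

Reachable from F: {A, B, F}.
Reachable from C: {A, B, C, D, F, G, I}.
Only in F's history (ahead): {} — 0.
Only in C's history (behind): {C, D, G, I} — 4.

0 ahead, 4 behind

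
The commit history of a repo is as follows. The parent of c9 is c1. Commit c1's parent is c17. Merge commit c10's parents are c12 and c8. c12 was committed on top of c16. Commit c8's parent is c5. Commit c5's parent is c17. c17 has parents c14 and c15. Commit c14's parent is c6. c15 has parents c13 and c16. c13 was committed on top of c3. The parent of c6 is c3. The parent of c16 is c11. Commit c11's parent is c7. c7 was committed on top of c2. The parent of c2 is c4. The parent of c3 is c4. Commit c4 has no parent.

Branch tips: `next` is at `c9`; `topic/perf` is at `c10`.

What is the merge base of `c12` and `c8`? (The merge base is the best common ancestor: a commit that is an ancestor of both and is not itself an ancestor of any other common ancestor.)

Ancestors of c12: {c11, c12, c16, c2, c4, c7}.
Ancestors of c8: {c11, c13, c14, c15, c16, c17, c2, c3, c4, c5, c6, c7, c8}.
Common ancestors: {c11, c16, c2, c4, c7}.
Among these, c16 is not an ancestor of any other common ancestor — it is the merge base.

c16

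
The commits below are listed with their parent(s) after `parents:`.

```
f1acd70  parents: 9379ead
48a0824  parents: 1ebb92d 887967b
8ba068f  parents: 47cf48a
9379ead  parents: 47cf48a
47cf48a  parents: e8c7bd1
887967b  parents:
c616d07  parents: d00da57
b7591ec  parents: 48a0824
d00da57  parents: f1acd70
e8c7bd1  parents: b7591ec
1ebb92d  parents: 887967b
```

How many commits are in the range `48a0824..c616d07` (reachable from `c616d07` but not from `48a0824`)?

7

Reachable from c616d07: {1ebb92d, 47cf48a, 48a0824, 887967b, 9379ead, b7591ec, c616d07, d00da57, e8c7bd1, f1acd70}.
Reachable from 48a0824: {1ebb92d, 48a0824, 887967b}.
In c616d07's history but not 48a0824's: {47cf48a, 9379ead, b7591ec, c616d07, d00da57, e8c7bd1, f1acd70} — 7 commits.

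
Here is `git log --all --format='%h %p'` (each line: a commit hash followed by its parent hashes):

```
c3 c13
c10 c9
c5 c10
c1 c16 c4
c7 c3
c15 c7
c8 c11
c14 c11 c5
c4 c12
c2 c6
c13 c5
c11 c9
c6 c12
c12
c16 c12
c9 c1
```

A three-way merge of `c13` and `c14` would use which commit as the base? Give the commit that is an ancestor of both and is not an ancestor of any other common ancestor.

c5

Ancestors of c13: {c1, c10, c12, c13, c16, c4, c5, c9}.
Ancestors of c14: {c1, c10, c11, c12, c14, c16, c4, c5, c9}.
Common ancestors: {c1, c10, c12, c16, c4, c5, c9}.
Among these, c5 is not an ancestor of any other common ancestor — it is the merge base.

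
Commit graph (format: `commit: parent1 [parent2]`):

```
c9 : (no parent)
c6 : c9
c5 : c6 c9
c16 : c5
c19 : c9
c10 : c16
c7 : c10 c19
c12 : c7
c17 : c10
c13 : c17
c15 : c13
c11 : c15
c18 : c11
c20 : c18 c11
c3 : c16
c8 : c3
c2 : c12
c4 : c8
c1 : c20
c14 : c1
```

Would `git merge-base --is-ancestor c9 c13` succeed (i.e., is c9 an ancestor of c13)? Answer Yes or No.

Yes

Ancestors of c13 (commits reachable by following parents): {c10, c13, c16, c17, c5, c6, c9}.
c9 is in that set, so it is an ancestor of c13.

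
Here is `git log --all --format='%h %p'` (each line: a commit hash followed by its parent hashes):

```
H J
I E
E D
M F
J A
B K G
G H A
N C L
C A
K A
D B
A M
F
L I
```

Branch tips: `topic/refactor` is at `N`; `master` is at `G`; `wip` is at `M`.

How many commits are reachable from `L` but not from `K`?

8

Reachable from L: {A, B, D, E, F, G, H, I, J, K, L, M}.
Reachable from K: {A, F, K, M}.
In L's history but not K's: {B, D, E, G, H, I, J, L} — 8 commits.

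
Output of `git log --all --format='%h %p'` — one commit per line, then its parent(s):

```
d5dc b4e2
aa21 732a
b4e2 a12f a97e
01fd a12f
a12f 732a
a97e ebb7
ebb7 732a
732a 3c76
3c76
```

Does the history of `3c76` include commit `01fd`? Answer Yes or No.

Ancestors of 3c76: {3c76}.
01fd is not in that set, so it is not an ancestor of 3c76.

No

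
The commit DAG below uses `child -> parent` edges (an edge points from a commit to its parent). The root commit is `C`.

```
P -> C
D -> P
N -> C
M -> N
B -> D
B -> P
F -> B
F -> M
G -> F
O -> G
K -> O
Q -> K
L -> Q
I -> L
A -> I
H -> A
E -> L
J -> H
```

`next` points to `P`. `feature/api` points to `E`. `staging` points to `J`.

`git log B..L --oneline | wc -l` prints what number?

Reachable from L: {B, C, D, F, G, K, L, M, N, O, P, Q}.
Reachable from B: {B, C, D, P}.
In L's history but not B's: {F, G, K, L, M, N, O, Q} — 8 commits.

8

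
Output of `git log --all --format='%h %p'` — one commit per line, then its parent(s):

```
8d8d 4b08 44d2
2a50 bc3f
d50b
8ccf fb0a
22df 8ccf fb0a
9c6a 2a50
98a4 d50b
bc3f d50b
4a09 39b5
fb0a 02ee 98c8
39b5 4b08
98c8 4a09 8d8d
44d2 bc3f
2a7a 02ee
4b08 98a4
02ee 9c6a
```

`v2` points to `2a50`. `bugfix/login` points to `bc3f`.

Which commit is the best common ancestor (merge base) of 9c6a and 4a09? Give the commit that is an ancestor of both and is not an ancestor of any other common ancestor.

d50b

Ancestors of 9c6a: {2a50, 9c6a, bc3f, d50b}.
Ancestors of 4a09: {39b5, 4a09, 4b08, 98a4, d50b}.
Common ancestors: {d50b}.
The only common ancestor is d50b, so it is the merge base.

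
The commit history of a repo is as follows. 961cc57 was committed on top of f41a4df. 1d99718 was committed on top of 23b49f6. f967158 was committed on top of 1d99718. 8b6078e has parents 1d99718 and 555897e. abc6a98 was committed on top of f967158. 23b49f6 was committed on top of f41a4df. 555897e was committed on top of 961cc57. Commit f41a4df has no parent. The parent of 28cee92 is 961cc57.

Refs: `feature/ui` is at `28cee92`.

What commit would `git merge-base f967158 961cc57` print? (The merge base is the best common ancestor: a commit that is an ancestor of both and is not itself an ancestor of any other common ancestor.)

f41a4df

Ancestors of f967158: {1d99718, 23b49f6, f41a4df, f967158}.
Ancestors of 961cc57: {961cc57, f41a4df}.
Common ancestors: {f41a4df}.
The only common ancestor is f41a4df, so it is the merge base.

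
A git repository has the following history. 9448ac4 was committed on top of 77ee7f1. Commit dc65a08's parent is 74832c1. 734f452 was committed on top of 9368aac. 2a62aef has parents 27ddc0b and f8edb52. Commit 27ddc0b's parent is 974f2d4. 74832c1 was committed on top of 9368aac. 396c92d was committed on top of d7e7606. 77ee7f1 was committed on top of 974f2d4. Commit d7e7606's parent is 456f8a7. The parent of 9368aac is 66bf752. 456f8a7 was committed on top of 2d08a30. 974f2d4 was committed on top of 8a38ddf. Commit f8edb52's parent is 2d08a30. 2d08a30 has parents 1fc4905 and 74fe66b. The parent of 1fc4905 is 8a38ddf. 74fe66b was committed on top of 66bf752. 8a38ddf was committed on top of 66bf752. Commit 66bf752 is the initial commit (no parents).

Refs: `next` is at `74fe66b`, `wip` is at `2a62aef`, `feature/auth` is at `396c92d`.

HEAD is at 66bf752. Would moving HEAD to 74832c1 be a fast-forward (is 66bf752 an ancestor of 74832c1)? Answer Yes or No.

A fast-forward from 66bf752 to 74832c1 is possible iff 66bf752 is an ancestor of 74832c1.
Ancestors of 74832c1: {66bf752, 74832c1, 9368aac}.
66bf752 is among them, so fast-forward is possible.

Yes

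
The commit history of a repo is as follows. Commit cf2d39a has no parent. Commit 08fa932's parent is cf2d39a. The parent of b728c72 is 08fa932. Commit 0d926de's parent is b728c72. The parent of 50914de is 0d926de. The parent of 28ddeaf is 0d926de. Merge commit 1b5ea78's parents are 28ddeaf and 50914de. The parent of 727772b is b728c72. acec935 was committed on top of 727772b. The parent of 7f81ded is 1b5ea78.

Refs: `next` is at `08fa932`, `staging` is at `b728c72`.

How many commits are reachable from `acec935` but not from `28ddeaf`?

2

Reachable from acec935: {08fa932, 727772b, acec935, b728c72, cf2d39a}.
Reachable from 28ddeaf: {08fa932, 0d926de, 28ddeaf, b728c72, cf2d39a}.
In acec935's history but not 28ddeaf's: {727772b, acec935} — 2 commits.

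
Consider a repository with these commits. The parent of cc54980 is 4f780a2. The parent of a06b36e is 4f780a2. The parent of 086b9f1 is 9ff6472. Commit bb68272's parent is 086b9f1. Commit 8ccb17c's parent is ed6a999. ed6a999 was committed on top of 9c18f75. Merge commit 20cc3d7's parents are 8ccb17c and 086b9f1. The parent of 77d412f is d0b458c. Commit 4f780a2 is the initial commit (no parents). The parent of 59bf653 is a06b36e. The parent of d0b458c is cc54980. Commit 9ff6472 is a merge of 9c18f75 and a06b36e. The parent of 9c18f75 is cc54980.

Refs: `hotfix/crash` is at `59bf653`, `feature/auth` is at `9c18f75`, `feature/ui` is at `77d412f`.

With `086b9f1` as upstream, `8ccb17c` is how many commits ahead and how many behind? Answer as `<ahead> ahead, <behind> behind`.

2 ahead, 3 behind

Reachable from 8ccb17c: {4f780a2, 8ccb17c, 9c18f75, cc54980, ed6a999}.
Reachable from 086b9f1: {086b9f1, 4f780a2, 9c18f75, 9ff6472, a06b36e, cc54980}.
Only in 8ccb17c's history (ahead): {8ccb17c, ed6a999} — 2.
Only in 086b9f1's history (behind): {086b9f1, 9ff6472, a06b36e} — 3.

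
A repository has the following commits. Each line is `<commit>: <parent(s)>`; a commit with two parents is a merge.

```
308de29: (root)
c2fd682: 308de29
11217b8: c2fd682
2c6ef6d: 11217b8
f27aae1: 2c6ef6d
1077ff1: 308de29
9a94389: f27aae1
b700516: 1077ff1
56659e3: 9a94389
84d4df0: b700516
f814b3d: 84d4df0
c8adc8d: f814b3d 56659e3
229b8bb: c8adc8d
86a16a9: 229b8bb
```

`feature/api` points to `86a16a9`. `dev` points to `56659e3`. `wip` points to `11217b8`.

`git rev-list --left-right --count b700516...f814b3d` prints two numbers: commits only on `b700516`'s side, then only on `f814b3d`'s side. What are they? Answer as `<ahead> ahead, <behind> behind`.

0 ahead, 2 behind

Reachable from b700516: {1077ff1, 308de29, b700516}.
Reachable from f814b3d: {1077ff1, 308de29, 84d4df0, b700516, f814b3d}.
Only in b700516's history (ahead): {} — 0.
Only in f814b3d's history (behind): {84d4df0, f814b3d} — 2.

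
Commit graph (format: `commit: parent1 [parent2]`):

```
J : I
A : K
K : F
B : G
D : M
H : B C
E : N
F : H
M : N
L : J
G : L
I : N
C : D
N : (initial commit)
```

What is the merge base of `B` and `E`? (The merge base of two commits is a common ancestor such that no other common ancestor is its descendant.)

N

Ancestors of B: {B, G, I, J, L, N}.
Ancestors of E: {E, N}.
Common ancestors: {N}.
The only common ancestor is N, so it is the merge base.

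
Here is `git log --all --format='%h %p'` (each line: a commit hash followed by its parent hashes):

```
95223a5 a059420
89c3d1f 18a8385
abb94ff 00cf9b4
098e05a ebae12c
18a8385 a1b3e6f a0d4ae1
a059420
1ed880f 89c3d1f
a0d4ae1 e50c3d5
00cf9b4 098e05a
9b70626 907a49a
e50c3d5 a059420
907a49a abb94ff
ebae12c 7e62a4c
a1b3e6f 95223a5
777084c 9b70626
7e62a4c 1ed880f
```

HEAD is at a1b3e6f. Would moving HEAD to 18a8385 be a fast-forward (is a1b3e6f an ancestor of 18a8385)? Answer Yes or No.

A fast-forward from a1b3e6f to 18a8385 is possible iff a1b3e6f is an ancestor of 18a8385.
Ancestors of 18a8385: {18a8385, 95223a5, a059420, a0d4ae1, a1b3e6f, e50c3d5}.
a1b3e6f is among them, so fast-forward is possible.

Yes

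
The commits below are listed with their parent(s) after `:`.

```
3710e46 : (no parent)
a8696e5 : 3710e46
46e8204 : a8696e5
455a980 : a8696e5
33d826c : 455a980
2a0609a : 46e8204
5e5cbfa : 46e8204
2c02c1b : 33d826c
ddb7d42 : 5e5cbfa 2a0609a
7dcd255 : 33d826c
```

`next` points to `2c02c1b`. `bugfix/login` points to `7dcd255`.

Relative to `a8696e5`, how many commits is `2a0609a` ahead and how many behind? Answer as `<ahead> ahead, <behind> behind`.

2 ahead, 0 behind

Reachable from 2a0609a: {2a0609a, 3710e46, 46e8204, a8696e5}.
Reachable from a8696e5: {3710e46, a8696e5}.
Only in 2a0609a's history (ahead): {2a0609a, 46e8204} — 2.
Only in a8696e5's history (behind): {} — 0.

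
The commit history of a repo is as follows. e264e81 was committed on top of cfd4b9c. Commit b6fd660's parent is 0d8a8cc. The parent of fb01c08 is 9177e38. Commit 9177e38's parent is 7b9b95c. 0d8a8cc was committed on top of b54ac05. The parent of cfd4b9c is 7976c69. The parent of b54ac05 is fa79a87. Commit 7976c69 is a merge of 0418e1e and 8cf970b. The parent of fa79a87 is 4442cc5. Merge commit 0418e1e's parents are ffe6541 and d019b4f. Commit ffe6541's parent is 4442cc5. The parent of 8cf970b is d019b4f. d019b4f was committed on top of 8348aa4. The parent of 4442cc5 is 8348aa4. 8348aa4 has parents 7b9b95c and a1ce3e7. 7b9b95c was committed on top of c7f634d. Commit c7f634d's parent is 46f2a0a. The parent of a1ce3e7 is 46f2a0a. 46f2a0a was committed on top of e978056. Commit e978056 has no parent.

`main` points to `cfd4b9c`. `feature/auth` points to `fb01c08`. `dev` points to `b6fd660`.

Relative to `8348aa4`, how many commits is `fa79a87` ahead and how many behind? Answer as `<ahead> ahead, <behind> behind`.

Reachable from fa79a87: {4442cc5, 46f2a0a, 7b9b95c, 8348aa4, a1ce3e7, c7f634d, e978056, fa79a87}.
Reachable from 8348aa4: {46f2a0a, 7b9b95c, 8348aa4, a1ce3e7, c7f634d, e978056}.
Only in fa79a87's history (ahead): {4442cc5, fa79a87} — 2.
Only in 8348aa4's history (behind): {} — 0.

2 ahead, 0 behind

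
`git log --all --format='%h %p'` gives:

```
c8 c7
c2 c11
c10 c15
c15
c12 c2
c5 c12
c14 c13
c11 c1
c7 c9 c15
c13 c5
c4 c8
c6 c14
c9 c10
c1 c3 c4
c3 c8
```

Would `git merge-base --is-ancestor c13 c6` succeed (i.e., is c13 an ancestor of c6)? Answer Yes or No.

Ancestors of c6 (commits reachable by following parents): {c1, c10, c11, c12, c13, c14, c15, c2, c3, c4, c5, c6, c7, c8, c9}.
c13 is in that set, so it is an ancestor of c6.

Yes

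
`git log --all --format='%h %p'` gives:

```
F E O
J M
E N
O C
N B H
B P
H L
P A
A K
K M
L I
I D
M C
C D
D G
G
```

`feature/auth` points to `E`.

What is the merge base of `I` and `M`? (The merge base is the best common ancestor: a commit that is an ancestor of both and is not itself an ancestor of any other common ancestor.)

D

Ancestors of I: {D, G, I}.
Ancestors of M: {C, D, G, M}.
Common ancestors: {D, G}.
Among these, D is not an ancestor of any other common ancestor — it is the merge base.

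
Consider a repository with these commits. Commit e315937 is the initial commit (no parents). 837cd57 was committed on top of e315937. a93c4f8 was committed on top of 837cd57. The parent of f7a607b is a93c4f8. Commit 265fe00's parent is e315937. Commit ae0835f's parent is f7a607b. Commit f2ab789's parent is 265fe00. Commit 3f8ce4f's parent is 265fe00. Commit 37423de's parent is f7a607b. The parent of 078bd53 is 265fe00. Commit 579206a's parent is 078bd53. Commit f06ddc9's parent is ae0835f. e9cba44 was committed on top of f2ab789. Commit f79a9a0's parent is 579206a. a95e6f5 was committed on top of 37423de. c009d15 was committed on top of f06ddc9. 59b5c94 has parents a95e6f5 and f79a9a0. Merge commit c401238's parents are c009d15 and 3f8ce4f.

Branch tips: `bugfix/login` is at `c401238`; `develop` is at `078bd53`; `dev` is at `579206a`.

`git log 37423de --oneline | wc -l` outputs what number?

Walking parent pointers from 37423de: reachable set = {37423de, 837cd57, a93c4f8, e315937, f7a607b}.
That is 5 commits.

5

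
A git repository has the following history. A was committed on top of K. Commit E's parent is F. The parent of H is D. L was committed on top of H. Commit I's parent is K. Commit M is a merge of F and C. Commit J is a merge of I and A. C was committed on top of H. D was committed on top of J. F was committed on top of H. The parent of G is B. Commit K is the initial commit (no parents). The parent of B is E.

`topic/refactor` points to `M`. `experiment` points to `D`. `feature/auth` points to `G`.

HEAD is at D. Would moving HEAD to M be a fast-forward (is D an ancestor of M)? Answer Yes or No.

Yes

A fast-forward from D to M is possible iff D is an ancestor of M.
Ancestors of M: {A, C, D, F, H, I, J, K, M}.
D is among them, so fast-forward is possible.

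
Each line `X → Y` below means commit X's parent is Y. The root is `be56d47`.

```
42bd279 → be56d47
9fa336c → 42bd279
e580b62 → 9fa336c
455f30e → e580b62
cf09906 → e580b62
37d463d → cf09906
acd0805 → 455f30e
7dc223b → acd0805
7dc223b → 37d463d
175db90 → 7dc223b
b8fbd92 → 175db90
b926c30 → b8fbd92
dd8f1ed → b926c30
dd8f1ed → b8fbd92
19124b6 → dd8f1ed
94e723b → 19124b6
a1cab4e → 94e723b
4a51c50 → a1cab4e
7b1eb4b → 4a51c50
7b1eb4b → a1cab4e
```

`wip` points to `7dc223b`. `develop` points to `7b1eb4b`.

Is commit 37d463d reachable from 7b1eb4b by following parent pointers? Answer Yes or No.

Ancestors of 7b1eb4b (commits reachable by following parents): {175db90, 19124b6, 37d463d, 42bd279, 455f30e, 4a51c50, 7b1eb4b, 7dc223b, 94e723b, 9fa336c, a1cab4e, acd0805, b8fbd92, b926c30, be56d47, cf09906, dd8f1ed, e580b62}.
37d463d is in that set, so it is an ancestor of 7b1eb4b.

Yes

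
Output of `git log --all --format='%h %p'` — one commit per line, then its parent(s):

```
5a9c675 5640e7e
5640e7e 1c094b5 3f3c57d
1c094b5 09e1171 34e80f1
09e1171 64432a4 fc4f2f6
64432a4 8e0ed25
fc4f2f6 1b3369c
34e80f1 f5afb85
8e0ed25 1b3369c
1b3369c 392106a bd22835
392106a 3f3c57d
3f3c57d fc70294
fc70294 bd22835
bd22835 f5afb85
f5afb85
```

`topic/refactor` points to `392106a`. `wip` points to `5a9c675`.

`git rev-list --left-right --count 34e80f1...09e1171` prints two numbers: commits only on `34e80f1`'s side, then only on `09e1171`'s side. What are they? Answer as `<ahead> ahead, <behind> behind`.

1 ahead, 9 behind

Reachable from 34e80f1: {34e80f1, f5afb85}.
Reachable from 09e1171: {09e1171, 1b3369c, 392106a, 3f3c57d, 64432a4, 8e0ed25, bd22835, f5afb85, fc4f2f6, fc70294}.
Only in 34e80f1's history (ahead): {34e80f1} — 1.
Only in 09e1171's history (behind): {09e1171, 1b3369c, 392106a, 3f3c57d, 64432a4, 8e0ed25, bd22835, fc4f2f6, fc70294} — 9.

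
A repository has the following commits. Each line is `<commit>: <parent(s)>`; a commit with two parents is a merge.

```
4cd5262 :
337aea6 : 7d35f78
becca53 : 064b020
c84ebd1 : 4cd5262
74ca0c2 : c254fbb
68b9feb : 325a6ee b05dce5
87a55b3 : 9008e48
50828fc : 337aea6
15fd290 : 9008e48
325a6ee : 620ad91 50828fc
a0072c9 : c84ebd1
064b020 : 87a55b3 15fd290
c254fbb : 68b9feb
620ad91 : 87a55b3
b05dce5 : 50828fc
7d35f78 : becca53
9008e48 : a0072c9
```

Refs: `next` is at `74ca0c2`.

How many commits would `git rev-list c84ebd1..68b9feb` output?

13

Reachable from 68b9feb: {064b020, 15fd290, 325a6ee, 337aea6, 4cd5262, 50828fc, 620ad91, 68b9feb, 7d35f78, 87a55b3, 9008e48, a0072c9, b05dce5, becca53, c84ebd1}.
Reachable from c84ebd1: {4cd5262, c84ebd1}.
In 68b9feb's history but not c84ebd1's: {064b020, 15fd290, 325a6ee, 337aea6, 50828fc, 620ad91, 68b9feb, 7d35f78, 87a55b3, 9008e48, a0072c9, b05dce5, becca53} — 13 commits.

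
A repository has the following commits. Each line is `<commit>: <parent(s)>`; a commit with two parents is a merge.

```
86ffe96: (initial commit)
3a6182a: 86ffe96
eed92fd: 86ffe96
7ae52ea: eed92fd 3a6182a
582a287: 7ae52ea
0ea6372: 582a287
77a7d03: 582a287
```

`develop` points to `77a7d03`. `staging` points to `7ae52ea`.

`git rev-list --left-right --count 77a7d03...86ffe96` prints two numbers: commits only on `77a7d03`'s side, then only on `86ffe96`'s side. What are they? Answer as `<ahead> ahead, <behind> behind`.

5 ahead, 0 behind

Reachable from 77a7d03: {3a6182a, 582a287, 77a7d03, 7ae52ea, 86ffe96, eed92fd}.
Reachable from 86ffe96: {86ffe96}.
Only in 77a7d03's history (ahead): {3a6182a, 582a287, 77a7d03, 7ae52ea, eed92fd} — 5.
Only in 86ffe96's history (behind): {} — 0.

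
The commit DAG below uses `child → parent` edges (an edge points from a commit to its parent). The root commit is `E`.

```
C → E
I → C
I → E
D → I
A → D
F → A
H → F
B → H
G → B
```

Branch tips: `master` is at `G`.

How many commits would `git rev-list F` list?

6

Walking parent pointers from F: reachable set = {A, C, D, E, F, I}.
That is 6 commits.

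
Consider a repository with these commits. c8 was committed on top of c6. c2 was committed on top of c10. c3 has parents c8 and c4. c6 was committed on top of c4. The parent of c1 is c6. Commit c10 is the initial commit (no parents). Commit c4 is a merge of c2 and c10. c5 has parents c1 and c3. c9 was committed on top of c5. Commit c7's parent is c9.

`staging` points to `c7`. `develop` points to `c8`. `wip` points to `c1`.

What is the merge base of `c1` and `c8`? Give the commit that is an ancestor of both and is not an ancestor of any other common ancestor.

Ancestors of c1: {c1, c10, c2, c4, c6}.
Ancestors of c8: {c10, c2, c4, c6, c8}.
Common ancestors: {c10, c2, c4, c6}.
Among these, c6 is not an ancestor of any other common ancestor — it is the merge base.

c6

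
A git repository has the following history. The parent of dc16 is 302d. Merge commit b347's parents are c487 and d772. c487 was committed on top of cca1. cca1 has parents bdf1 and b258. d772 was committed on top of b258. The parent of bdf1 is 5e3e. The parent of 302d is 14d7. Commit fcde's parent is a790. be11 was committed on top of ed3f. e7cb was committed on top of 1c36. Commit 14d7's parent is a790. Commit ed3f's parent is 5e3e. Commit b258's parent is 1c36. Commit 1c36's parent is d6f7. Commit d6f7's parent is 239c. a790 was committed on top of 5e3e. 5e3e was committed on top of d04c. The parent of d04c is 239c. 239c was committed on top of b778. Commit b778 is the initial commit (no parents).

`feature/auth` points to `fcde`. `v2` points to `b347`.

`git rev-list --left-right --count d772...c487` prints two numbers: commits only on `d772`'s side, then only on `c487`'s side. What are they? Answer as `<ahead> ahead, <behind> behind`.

1 ahead, 5 behind

Reachable from d772: {1c36, 239c, b258, b778, d6f7, d772}.
Reachable from c487: {1c36, 239c, 5e3e, b258, b778, bdf1, c487, cca1, d04c, d6f7}.
Only in d772's history (ahead): {d772} — 1.
Only in c487's history (behind): {5e3e, bdf1, c487, cca1, d04c} — 5.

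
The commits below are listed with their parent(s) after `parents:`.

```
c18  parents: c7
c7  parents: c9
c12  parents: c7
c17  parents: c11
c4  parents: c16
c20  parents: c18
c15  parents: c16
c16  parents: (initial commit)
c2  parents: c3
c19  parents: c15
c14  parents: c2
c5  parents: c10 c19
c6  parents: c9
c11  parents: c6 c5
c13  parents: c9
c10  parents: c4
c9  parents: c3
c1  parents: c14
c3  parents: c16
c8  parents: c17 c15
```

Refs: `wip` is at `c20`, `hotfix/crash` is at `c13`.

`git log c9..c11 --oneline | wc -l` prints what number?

7

Reachable from c11: {c10, c11, c15, c16, c19, c3, c4, c5, c6, c9}.
Reachable from c9: {c16, c3, c9}.
In c11's history but not c9's: {c10, c11, c15, c19, c4, c5, c6} — 7 commits.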